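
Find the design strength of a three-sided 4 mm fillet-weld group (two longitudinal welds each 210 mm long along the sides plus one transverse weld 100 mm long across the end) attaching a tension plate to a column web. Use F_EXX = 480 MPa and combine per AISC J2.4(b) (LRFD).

φR_n ≈ 318 kN

t_e = 0.707 × 4 = 2.828 mm.
R_nwl = 0.6 × 480 × 2.828 × 420 × 10⁻³ = 342.1 kN (longitudinal, 2 welds).
R_nwt = 0.6 × 480 × 2.828 × 100 × 10⁻³ = 81.45 kN (transverse, base value).
(i) R_nwl + R_nwt = 423.5 kN; (ii) 0.85 R_nwl + 1.5 R_nwt = 412.9 kN.
R_n = max = 423.5 kN [governs: (i)]; φR_n = 317.6 kN.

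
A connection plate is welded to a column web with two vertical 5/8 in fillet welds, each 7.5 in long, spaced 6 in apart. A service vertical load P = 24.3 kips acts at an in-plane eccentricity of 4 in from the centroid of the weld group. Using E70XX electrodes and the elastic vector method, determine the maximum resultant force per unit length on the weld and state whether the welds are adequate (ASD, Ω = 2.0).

E70XX → F_EXX = 70 ksi.
Total weld length L_w = 15 in. Treat welds as unit-width lines.
Polar moment about centroid: J = 2[d³/12 + d(b/2)²] = 2[7.5³/12 + 7.5×3²] = 205.3 in³.
Direct shear f_v = P/L_w = 24.3 / 15 = 1.62 kip/in (vertical).
Torsion M = P·e = 24.3 × 4 = 97.2 kip·in.
Critical point at (x, y) = (3, 3.75) from centroid. f_tx = M·y/J = 1.775 kip/in; f_ty = M·x/J = 1.42 kip/in.
Resultant f_max = √[f_tx² + (f_v + f_ty)²] = √[1.775² + (1.62 + 1.42)²] = 3.521 kip/in.
Capacity per unit length: r_n/Ω = (1/2.0) × 0.6 × 70 × (0.707 × 0.625) = 9.279 kip/in.
3.521 ≤ 9.279 → adequate.

f_max ≈ 3.52 kip/in; adequate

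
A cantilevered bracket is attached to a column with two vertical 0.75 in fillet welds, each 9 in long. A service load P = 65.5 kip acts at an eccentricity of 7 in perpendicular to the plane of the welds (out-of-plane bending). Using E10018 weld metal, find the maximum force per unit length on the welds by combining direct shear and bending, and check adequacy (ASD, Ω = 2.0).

E100XX → F_EXX = 100 ksi.
L_w = 2 × 9 = 18 in; section modulus (unit throat) S = 2 × L²/6 = 27 in².
Direct shear f_v = P/L_w = 65.5/18 = 3.639 kip/in.
Moment M = P × e = 65.5 × 7 = 458.5 kip·in; bending f_b = M/S = 16.98 kip/in.
f_max = √(f_v² + f_b²) = √(3.639² + 16.98²) = 17.37 kip/in.
r_n/Ω = (1/2.0) × 0.6 × 100 × (0.707 × 0.75) = 15.91 kip/in → NOT adequate.

f_max ≈ 17.4 kip/in; NOT adequate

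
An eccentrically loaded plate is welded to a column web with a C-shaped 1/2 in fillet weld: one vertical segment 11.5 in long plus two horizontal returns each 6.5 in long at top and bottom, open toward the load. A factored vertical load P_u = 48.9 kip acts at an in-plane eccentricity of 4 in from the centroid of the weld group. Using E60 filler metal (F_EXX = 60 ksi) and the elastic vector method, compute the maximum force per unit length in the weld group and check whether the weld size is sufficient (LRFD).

f_max ≈ 3.79 kip/in; adequate

Total weld length L_w = 24.5 in. Treat welds as unit-width lines.
Centroid: x̄ = 2×6.5×3.25 / 24.5 = 1.724 in from the vertical weld.
Polar moment about centroid: J = I_x + I_y = [11.5³/12 + 2×6.5×5.75²] + [11.5×1.724² + 2(6.5³/12 + 6.5×1.526²)] = 666.8 in³.
Direct shear f_v = P/L_w = 48.9 / 24.5 = 1.996 kip/in (vertical).
Torsion M = P·e = 48.9 × 4 = 195.6 kip·in.
Critical point at (x, y) = (4.776, 5.75) from centroid. f_tx = M·y/J = 1.687 kip/in; f_ty = M·x/J = 1.401 kip/in.
Resultant f_max = √[f_tx² + (f_v + f_ty)²] = √[1.687² + (1.996 + 1.401)²] = 3.793 kip/in.
Capacity per unit length: φr_n = 0.75 × 0.6 × 60 × (0.707 × 0.5) = 9.544 kip/in.
3.793 ≤ 9.544 → adequate.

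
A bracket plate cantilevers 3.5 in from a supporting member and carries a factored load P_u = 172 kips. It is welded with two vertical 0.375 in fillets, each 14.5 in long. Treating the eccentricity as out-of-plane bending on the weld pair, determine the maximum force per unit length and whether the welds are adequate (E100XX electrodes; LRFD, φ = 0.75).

f_max ≈ 10.4 kip/in; adequate

E100XX → F_EXX = 100 ksi.
L_w = 2 × 14.5 = 29 in; section modulus (unit throat) S = 2 × L²/6 = 70.08 in².
Direct shear f_v = P/L_w = 172/29 = 5.931 kip/in.
Moment M = P × e = 172 × 3.5 = 602 kip·in; bending f_b = M/S = 8.59 kip/in.
f_max = √(f_v² + f_b²) = √(5.931² + 8.59²) = 10.44 kip/in.
φr_n = 0.75 × 0.6 × 100 × (0.707 × 0.375) = 11.93 kip/in → adequate.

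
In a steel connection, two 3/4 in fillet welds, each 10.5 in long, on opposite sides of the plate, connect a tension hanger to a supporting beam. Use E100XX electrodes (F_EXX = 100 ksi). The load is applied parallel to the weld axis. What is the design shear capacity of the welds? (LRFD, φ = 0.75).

φR_n ≈ 501 kip

Effective throat t_e = 0.707 × 0.75 = 0.5302 in.
Total length L = 21 in; A_we = 0.5302 × 21 = 11.14 in².
F_nw = 0.6 F_EXX = 0.6 × 100 = 60 ksi.
φR_n = 0.75 × 60 × 11.14 = 501.1 kip.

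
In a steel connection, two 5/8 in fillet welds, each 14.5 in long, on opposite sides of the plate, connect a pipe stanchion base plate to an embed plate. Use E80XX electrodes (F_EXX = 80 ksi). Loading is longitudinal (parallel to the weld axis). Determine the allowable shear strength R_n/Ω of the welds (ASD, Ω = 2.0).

Effective throat t_e = 0.707 × 0.625 = 0.4419 in.
Total length L = 29 in; A_we = 0.4419 × 29 = 12.81 in².
F_nw = 0.6 F_EXX = 0.6 × 80 = 48 ksi.
R_n = 48 × 12.81 = 615.1 kips; R_n/Ω = 615.1/2.0 = 307.5 kips.

R_n/Ω ≈ 308 kips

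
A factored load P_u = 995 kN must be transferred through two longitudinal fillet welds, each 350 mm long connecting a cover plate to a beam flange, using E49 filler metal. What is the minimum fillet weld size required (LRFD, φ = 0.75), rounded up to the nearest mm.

w = 10 mm

E49XX → F_EXX = 490 MPa.
Total weld length L = 700 mm.
Required throat t_e = P_u / (φ × 0.6 F_EXX × L) = 995 / (0.75 × 0.6 × 490 × 700 × 10⁻³) = 6.446 mm.
Required leg w = t_e / 0.707 = 9.118 mm → use 10 mm.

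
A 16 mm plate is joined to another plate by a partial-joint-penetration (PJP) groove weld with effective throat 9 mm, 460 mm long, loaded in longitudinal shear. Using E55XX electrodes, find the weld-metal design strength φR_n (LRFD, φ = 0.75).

φR_n ≈ 1020 kN

E55XX → F_EXX = 550 MPa.
Effective throat (given) t_e = 9 mm.
A_we = 9 × 460 = 4140 mm².
F_nw = 0.6 F_EXX = 330 MPa.
φR_n = 0.75 × 330 × 4140 × 10⁻³ = 1025 kN.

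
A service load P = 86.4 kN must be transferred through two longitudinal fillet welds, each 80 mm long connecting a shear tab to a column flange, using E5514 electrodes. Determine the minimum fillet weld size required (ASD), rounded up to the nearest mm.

E55XX → F_EXX = 550 MPa.
Total weld length L = 160 mm.
Required throat t_e = P × Ω / (0.6 F_EXX × L) = 86.4 × 2.0 / (0.6 × 550 × 160 × 10⁻³) = 3.273 mm.
Required leg w = t_e / 0.707 = 4.629 mm → use 5 mm.

w = 5 mm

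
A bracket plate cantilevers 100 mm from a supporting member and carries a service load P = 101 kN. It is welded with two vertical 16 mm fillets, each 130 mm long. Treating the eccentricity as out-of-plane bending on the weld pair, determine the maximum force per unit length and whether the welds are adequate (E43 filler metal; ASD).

f_max ≈ 1830 N/mm; NOT adequate

E43XX → F_EXX = 430 MPa.
L_w = 2 × 130 = 260 mm; section modulus (unit throat) S = 2 × L²/6 = 5633 mm².
Direct shear f_v = P/L_w = 101×10³/260 = 388.5 N/mm.
Moment M = P × e = 101×10³ × 100 = 10100000 N·mm; bending f_b = M/S = 1793 N/mm.
f_max = √(f_v² + f_b²) = √(388.5² + 1793²) = 1835 N/mm.
r_n/Ω = (1/2.0) × 0.6 × 430 × (0.707 × 16) = 1459 N/mm → NOT adequate.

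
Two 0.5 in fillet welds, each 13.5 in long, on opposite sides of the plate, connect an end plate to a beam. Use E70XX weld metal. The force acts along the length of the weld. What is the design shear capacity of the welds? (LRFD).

E70XX → F_EXX = 70 ksi.
Effective throat t_e = 0.707 × 0.5 = 0.3535 in.
Total length L = 27 in; A_we = 0.3535 × 27 = 9.544 in².
F_nw = 0.6 F_EXX = 0.6 × 70 = 42 ksi.
φR_n = 0.75 × 42 × 9.544 = 300.7 kip.

φR_n ≈ 301 kip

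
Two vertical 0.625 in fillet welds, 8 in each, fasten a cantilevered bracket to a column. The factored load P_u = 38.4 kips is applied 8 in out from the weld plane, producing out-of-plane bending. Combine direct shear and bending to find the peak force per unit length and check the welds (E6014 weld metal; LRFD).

f_max ≈ 14.6 kip/in; NOT adequate

E60XX → F_EXX = 60 ksi.
L_w = 2 × 8 = 16 in; section modulus (unit throat) S = 2 × L²/6 = 21.33 in².
Direct shear f_v = P/L_w = 38.4/16 = 2.4 kip/in.
Moment M = P × e = 38.4 × 8 = 307.2 kip·in; bending f_b = M/S = 14.4 kip/in.
f_max = √(f_v² + f_b²) = √(2.4² + 14.4²) = 14.6 kip/in.
φr_n = 0.75 × 0.6 × 60 × (0.707 × 0.625) = 11.93 kip/in → NOT adequate.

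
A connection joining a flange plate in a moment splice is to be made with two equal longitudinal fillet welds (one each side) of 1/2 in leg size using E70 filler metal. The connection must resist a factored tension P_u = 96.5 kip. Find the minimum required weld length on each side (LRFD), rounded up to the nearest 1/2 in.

E70XX → F_EXX = 70 ksi.
Throat t_e = 0.707 × 0.5 = 0.3535 in.
φr_n = 0.75 × 0.6 × 70 × 0.3535 = 11.14 kip/in.
L_req = P_u / φr_n = 96.5 / 11.14 = 8.666 in total.
Per side: 8.666 / 2 = 4.333 in.
Round up → use L = 4.5 in on each side.

L = 4.5 in on each side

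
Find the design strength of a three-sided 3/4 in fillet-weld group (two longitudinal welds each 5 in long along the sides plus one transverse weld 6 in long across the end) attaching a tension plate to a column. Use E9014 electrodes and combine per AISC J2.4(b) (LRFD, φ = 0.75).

φR_n ≈ 376 kips

E90XX → F_EXX = 90 ksi.
t_e = 0.707 × 0.75 = 0.5302 in.
R_nwl = 0.6 × 90 × 0.5302 × 10 = 286.3 kips (longitudinal, 2 welds).
R_nwt = 0.6 × 90 × 0.5302 × 6 = 171.8 kips (transverse, base value).
(i) R_nwl + R_nwt = 458.1 kips; (ii) 0.85 R_nwl + 1.5 R_nwt = 501.1 kips.
R_n = max = 501.1 kips [governs: (ii)]; φR_n = 375.8 kips.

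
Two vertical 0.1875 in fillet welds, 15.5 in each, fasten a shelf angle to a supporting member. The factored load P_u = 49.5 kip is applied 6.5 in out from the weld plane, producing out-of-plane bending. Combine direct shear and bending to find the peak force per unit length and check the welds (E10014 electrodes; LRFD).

f_max ≈ 4.32 kip/in; adequate

E100XX → F_EXX = 100 ksi.
L_w = 2 × 15.5 = 31 in; section modulus (unit throat) S = 2 × L²/6 = 80.08 in².
Direct shear f_v = P/L_w = 49.5/31 = 1.597 kip/in.
Moment M = P × e = 49.5 × 6.5 = 321.75 kip·in; bending f_b = M/S = 4.018 kip/in.
f_max = √(f_v² + f_b²) = √(1.597² + 4.018²) = 4.323 kip/in.
φr_n = 0.75 × 0.6 × 100 × (0.707 × 0.1875) = 5.965 kip/in → adequate.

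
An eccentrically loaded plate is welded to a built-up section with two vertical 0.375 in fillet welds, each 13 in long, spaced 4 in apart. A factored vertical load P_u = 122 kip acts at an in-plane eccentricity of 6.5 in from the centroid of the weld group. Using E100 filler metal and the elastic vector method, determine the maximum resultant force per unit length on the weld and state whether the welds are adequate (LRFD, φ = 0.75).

E100XX → F_EXX = 100 ksi.
Total weld length L_w = 26 in. Treat welds as unit-width lines.
Polar moment about centroid: J = 2[d³/12 + d(b/2)²] = 2[13³/12 + 13×2²] = 470.2 in³.
Direct shear f_v = P/L_w = 122 / 26 = 4.692 kip/in (vertical).
Torsion M = P·e = 122 × 6.5 = 793 kip·in.
Critical point at (x, y) = (2, 6.5) from centroid. f_tx = M·y/J = 10.96 kip/in; f_ty = M·x/J = 3.373 kip/in.
Resultant f_max = √[f_tx² + (f_v + f_ty)²] = √[10.96² + (4.692 + 3.373)²] = 13.61 kip/in.
Capacity per unit length: φr_n = 0.75 × 0.6 × 100 × (0.707 × 0.375) = 11.93 kip/in.
13.61 > 11.93 → NOT adequate.

f_max ≈ 13.6 kip/in; NOT adequate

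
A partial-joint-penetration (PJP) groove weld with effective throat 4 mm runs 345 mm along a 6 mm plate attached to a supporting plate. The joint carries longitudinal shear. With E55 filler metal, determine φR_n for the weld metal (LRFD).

E55XX → F_EXX = 550 MPa.
Effective throat (given) t_e = 4 mm.
A_we = 4 × 345 = 1380 mm².
F_nw = 0.6 F_EXX = 330 MPa.
φR_n = 0.75 × 330 × 1380 × 10⁻³ = 341.6 kN.

φR_n ≈ 342 kN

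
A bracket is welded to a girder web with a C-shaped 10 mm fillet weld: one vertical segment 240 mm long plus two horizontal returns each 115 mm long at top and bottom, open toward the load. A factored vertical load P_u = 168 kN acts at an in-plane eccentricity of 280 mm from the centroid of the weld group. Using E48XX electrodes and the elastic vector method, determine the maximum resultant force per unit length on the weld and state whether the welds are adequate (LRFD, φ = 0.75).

f_max ≈ 1600 N/mm; NOT adequate

E48XX → F_EXX = 480 MPa.
Total weld length L_w = 470 mm. Treat welds as unit-width lines.
Centroid: x̄ = 2×115×57.5 / 470 = 28.14 mm from the vertical weld.
Polar moment about centroid: J = I_x + I_y = [240³/12 + 2×115×120²] + [240×28.14² + 2(115³/12 + 115×29.36²)] = 5106000 mm³.
Direct shear f_v = P/L_w = 168×10³ / 470 = 357.4 N/mm (vertical).
Torsion M = P·e = 168×10³ × 280 = 47040000 N·mm.
Critical point at (x, y) = (86.86, 120) from centroid. f_tx = M·y/J = 1106 N/mm; f_ty = M·x/J = 800.3 N/mm.
Resultant f_max = √[f_tx² + (f_v + f_ty)²] = √[1106² + (357.4 + 800.3)²] = 1601 N/mm.
Capacity per unit length: φr_n = 0.75 × 0.6 × 480 × (0.707 × 10) = 1527 N/mm.
1601 > 1527 → NOT adequate.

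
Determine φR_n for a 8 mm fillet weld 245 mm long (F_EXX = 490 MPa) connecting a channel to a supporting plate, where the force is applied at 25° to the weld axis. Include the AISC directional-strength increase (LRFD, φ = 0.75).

t_e = 0.707 × 8 = 5.656 mm; A_we = 5.656 × 245 = 1386 mm².
Directional factor: 1.0 + 0.5 sin^1.5(25°) = 1.137.
F_nw = 0.6 × 490 × 1.137 = 334.4 MPa.
φR_n = 0.75 × 334.4 × 1386 × 10⁻³ = 347.5 kN.

φR_n ≈ 348 kN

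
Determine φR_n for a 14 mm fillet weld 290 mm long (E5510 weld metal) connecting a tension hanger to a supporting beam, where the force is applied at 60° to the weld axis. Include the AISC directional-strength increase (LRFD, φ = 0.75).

E55XX → F_EXX = 550 MPa.
t_e = 0.707 × 14 = 9.898 mm; A_we = 9.898 × 290 = 2870 mm².
Directional factor: 1.0 + 0.5 sin^1.5(60°) = 1.403.
F_nw = 0.6 × 550 × 1.403 = 463 MPa.
φR_n = 0.75 × 463 × 2870 × 10⁻³ = 996.7 kN.

φR_n ≈ 997 kN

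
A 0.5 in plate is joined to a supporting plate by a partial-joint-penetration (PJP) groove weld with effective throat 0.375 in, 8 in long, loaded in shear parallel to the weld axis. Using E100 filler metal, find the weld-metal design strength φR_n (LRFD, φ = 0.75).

E100XX → F_EXX = 100 ksi.
Effective throat (given) t_e = 0.375 in.
A_we = 0.375 × 8 = 3 in².
F_nw = 0.6 F_EXX = 60 ksi.
φR_n = 0.75 × 60 × 3 = 135 kip.

φR_n ≈ 135 kip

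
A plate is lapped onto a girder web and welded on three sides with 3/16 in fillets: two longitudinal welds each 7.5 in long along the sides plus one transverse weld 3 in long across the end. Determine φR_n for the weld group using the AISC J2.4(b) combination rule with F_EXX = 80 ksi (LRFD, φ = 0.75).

t_e = 0.707 × 0.1875 = 0.1326 in.
R_nwl = 0.6 × 80 × 0.1326 × 15 = 95.44 kip (longitudinal, 2 welds).
R_nwt = 0.6 × 80 × 0.1326 × 3 = 19.09 kip (transverse, base value).
(i) R_nwl + R_nwt = 114.5 kip; (ii) 0.85 R_nwl + 1.5 R_nwt = 109.8 kip.
R_n = max = 114.5 kip [governs: (i)]; φR_n = 85.9 kip.

φR_n ≈ 85.9 kip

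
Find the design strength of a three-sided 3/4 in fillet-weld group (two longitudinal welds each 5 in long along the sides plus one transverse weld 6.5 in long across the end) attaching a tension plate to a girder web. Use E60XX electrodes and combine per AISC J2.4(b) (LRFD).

E60XX → F_EXX = 60 ksi.
t_e = 0.707 × 0.75 = 0.5302 in.
R_nwl = 0.6 × 60 × 0.5302 × 10 = 190.9 kips (longitudinal, 2 welds).
R_nwt = 0.6 × 60 × 0.5302 × 6.5 = 124.1 kips (transverse, base value).
(i) R_nwl + R_nwt = 315 kips; (ii) 0.85 R_nwl + 1.5 R_nwt = 348.4 kips.
R_n = max = 348.4 kips [governs: (ii)]; φR_n = 261.3 kips.

φR_n ≈ 261 kips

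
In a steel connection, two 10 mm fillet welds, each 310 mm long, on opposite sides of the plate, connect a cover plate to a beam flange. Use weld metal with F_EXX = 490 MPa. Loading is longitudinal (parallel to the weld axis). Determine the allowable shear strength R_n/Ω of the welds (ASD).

Effective throat t_e = 0.707 × 10 = 7.07 mm.
Total length L = 620 mm; A_we = 7.07 × 620 = 4383 mm².
F_nw = 0.6 F_EXX = 0.6 × 490 = 294 MPa.
R_n = 294 × 4383 × 10⁻³ = 1289 kN; R_n/Ω = 1289/2.0 = 644.4 kN.

R_n/Ω ≈ 644 kN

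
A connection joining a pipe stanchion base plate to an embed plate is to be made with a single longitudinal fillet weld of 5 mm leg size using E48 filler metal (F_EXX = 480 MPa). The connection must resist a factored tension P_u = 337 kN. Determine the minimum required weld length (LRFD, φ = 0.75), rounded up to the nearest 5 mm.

L = 445 mm

Throat t_e = 0.707 × 5 = 3.535 mm.
φr_n = 0.75 × 0.6 × 480 × 3.535 × 10⁻³ = 0.7636 kN/mm.
L_req = P_u / φr_n = 337 / 0.7636 = 441.4 mm total.
Round up → use L = 445 mm.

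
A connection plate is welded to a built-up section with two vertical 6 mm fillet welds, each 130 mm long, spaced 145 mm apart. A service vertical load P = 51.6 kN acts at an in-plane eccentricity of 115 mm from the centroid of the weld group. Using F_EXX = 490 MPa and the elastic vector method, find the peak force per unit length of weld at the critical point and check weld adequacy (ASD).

Total weld length L_w = 260 mm. Treat welds as unit-width lines.
Polar moment about centroid: J = 2[d³/12 + d(b/2)²] = 2[130³/12 + 130×72.5²] = 1733000 mm³.
Direct shear f_v = P/L_w = 51.6×10³ / 260 = 198.5 N/mm (vertical).
Torsion M = P·e = 51.6×10³ × 115 = 5934000 N·mm.
Critical point at (x, y) = (72.5, 65) from centroid. f_tx = M·y/J = 222.6 N/mm; f_ty = M·x/J = 248.3 N/mm.
Resultant f_max = √[f_tx² + (f_v + f_ty)²] = √[222.6² + (198.5 + 248.3)²] = 499.1 N/mm.
Capacity per unit length: r_n/Ω = (1/2.0) × 0.6 × 490 × (0.707 × 6) = 623.6 N/mm.
499.1 ≤ 623.6 → adequate.

f_max ≈ 499 N/mm; adequate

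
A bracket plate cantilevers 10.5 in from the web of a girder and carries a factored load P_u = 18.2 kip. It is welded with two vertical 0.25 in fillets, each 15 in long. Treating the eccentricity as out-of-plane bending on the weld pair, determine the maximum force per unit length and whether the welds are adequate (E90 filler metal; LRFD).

E90XX → F_EXX = 90 ksi.
L_w = 2 × 15 = 30 in; section modulus (unit throat) S = 2 × L²/6 = 75 in².
Direct shear f_v = P/L_w = 18.2/30 = 0.6067 kip/in.
Moment M = P × e = 18.2 × 10.5 = 191.1 kip·in; bending f_b = M/S = 2.548 kip/in.
f_max = √(f_v² + f_b²) = √(0.6067² + 2.548²) = 2.619 kip/in.
φr_n = 0.75 × 0.6 × 90 × (0.707 × 0.25) = 7.158 kip/in → adequate.

f_max ≈ 2.62 kip/in; adequate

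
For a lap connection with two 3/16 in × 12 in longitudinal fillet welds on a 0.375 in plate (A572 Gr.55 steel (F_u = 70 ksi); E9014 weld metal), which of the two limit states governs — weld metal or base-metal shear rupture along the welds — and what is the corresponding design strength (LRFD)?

φR_n ≈ 129 kip (weld metal governs)

E90XX → F_EXX = 90 ksi.
t_e = 0.707 × 0.1875 = 0.1326 in; L = 24 in.
Weld metal: φR_n = 0.75 × 0.6 × 90 × 0.1326 × 24 = 128.9 kip.
Base metal (shear rupture): φR_n = 0.75 × 0.6 × 70 × 0.375 × 24 = 283.5 kip.
Governing: weld metal.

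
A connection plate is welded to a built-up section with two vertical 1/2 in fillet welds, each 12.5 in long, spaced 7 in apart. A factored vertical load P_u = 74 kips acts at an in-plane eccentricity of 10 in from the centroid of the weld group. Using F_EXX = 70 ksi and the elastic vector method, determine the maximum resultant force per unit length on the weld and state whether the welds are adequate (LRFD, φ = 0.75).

f_max ≈ 10.2 kip/in; adequate

Total weld length L_w = 25 in. Treat welds as unit-width lines.
Polar moment about centroid: J = 2[d³/12 + d(b/2)²] = 2[12.5³/12 + 12.5×3.5²] = 631.8 in³.
Direct shear f_v = P/L_w = 74 / 25 = 2.96 kip/in (vertical).
Torsion M = P·e = 74 × 10 = 740 kip·in.
Critical point at (x, y) = (3.5, 6.25) from centroid. f_tx = M·y/J = 7.321 kip/in; f_ty = M·x/J = 4.1 kip/in.
Resultant f_max = √[f_tx² + (f_v + f_ty)²] = √[7.321² + (2.96 + 4.1)²] = 10.17 kip/in.
Capacity per unit length: φr_n = 0.75 × 0.6 × 70 × (0.707 × 0.5) = 11.14 kip/in.
10.17 ≤ 11.14 → adequate.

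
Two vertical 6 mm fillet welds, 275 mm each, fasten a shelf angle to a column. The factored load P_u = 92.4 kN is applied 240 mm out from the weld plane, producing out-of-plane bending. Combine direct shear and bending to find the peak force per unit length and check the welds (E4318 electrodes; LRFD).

f_max ≈ 896 N/mm; NOT adequate

E43XX → F_EXX = 430 MPa.
L_w = 2 × 275 = 550 mm; section modulus (unit throat) S = 2 × L²/6 = 25210 mm².
Direct shear f_v = P/L_w = 92.4×10³/550 = 168 N/mm.
Moment M = P × e = 92.4×10³ × 240 = 22176000 N·mm; bending f_b = M/S = 879.7 N/mm.
f_max = √(f_v² + f_b²) = √(168² + 879.7²) = 895.6 N/mm.
φr_n = 0.75 × 0.6 × 430 × (0.707 × 6) = 820.8 N/mm → NOT adequate.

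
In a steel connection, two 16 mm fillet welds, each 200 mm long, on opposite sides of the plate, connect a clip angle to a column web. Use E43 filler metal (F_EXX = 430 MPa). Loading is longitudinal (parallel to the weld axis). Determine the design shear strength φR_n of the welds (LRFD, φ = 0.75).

Effective throat t_e = 0.707 × 16 = 11.31 mm.
Total length L = 400 mm; A_we = 11.31 × 400 = 4525 mm².
F_nw = 0.6 F_EXX = 0.6 × 430 = 258 MPa.
φR_n = 0.75 × 258 × 4525 × 10⁻³ = 875.5 kN.

φR_n ≈ 876 kN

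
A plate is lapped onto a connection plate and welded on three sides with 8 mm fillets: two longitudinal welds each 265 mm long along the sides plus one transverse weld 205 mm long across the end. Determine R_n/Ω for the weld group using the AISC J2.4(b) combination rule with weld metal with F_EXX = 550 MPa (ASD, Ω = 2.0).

R_n/Ω ≈ 707 kN

t_e = 0.707 × 8 = 5.656 mm.
R_nwl = 0.6 × 550 × 5.656 × 530 × 10⁻³ = 989.2 kN (longitudinal, 2 welds).
R_nwt = 0.6 × 550 × 5.656 × 205 × 10⁻³ = 382.6 kN (transverse, base value).
(i) R_nwl + R_nwt = 1372 kN; (ii) 0.85 R_nwl + 1.5 R_nwt = 1415 kN.
R_n = max = 1415 kN [governs: (ii)]; R_n/Ω = 707.4 kN.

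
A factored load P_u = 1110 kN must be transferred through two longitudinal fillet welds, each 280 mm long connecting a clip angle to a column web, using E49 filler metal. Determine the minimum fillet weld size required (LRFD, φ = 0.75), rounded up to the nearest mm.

w = 13 mm

E49XX → F_EXX = 490 MPa.
Total weld length L = 560 mm.
Required throat t_e = P_u / (φ × 0.6 F_EXX × L) = 1110 / (0.75 × 0.6 × 490 × 560 × 10⁻³) = 8.989 mm.
Required leg w = t_e / 0.707 = 12.71 mm → use 13 mm.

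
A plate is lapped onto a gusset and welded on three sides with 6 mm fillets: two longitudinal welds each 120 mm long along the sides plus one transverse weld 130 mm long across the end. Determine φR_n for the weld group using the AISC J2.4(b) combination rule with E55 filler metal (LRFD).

φR_n ≈ 419 kN

E55XX → F_EXX = 550 MPa.
t_e = 0.707 × 6 = 4.242 mm.
R_nwl = 0.6 × 550 × 4.242 × 240 × 10⁻³ = 336 kN (longitudinal, 2 welds).
R_nwt = 0.6 × 550 × 4.242 × 130 × 10⁻³ = 182 kN (transverse, base value).
(i) R_nwl + R_nwt = 517.9 kN; (ii) 0.85 R_nwl + 1.5 R_nwt = 558.5 kN.
R_n = max = 558.5 kN [governs: (ii)]; φR_n = 418.9 kN.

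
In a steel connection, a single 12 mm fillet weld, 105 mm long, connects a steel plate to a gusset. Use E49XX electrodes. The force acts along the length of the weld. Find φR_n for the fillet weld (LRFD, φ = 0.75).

φR_n ≈ 196 kN

E49XX → F_EXX = 490 MPa.
Effective throat t_e = 0.707 × 12 = 8.484 mm.
Total length L = 105 mm; A_we = 8.484 × 105 = 890.8 mm².
F_nw = 0.6 F_EXX = 0.6 × 490 = 294 MPa.
φR_n = 0.75 × 294 × 890.8 × 10⁻³ = 196.4 kN.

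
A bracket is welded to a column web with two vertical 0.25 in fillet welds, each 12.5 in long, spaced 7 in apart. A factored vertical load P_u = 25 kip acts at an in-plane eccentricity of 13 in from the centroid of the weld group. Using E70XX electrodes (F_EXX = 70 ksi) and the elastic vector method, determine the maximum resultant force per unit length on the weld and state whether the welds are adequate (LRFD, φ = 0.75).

f_max ≈ 4.26 kip/in; adequate

Total weld length L_w = 25 in. Treat welds as unit-width lines.
Polar moment about centroid: J = 2[d³/12 + d(b/2)²] = 2[12.5³/12 + 12.5×3.5²] = 631.8 in³.
Direct shear f_v = P/L_w = 25 / 25 = 1 kip/in (vertical).
Torsion M = P·e = 25 × 13 = 325 kip·in.
Critical point at (x, y) = (3.5, 6.25) from centroid. f_tx = M·y/J = 3.215 kip/in; f_ty = M·x/J = 1.8 kip/in.
Resultant f_max = √[f_tx² + (f_v + f_ty)²] = √[3.215² + (1 + 1.8)²] = 4.264 kip/in.
Capacity per unit length: φr_n = 0.75 × 0.6 × 70 × (0.707 × 0.25) = 5.568 kip/in.
4.264 ≤ 5.568 → adequate.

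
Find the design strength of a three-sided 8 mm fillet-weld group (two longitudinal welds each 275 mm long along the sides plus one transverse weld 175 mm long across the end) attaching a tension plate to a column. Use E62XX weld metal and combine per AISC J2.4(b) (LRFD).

E62XX → F_EXX = 620 MPa.
t_e = 0.707 × 8 = 5.656 mm.
R_nwl = 0.6 × 620 × 5.656 × 550 × 10⁻³ = 1157 kN (longitudinal, 2 welds).
R_nwt = 0.6 × 620 × 5.656 × 175 × 10⁻³ = 368.2 kN (transverse, base value).
(i) R_nwl + R_nwt = 1525 kN; (ii) 0.85 R_nwl + 1.5 R_nwt = 1536 kN.
R_n = max = 1536 kN [governs: (ii)]; φR_n = 1152 kN.

φR_n ≈ 1150 kN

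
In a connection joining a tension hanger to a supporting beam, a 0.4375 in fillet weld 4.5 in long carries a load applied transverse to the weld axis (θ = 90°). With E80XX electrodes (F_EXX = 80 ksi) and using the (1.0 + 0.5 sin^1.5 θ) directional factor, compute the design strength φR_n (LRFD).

φR_n ≈ 75.2 kip

t_e = 0.707 × 0.4375 = 0.3093 in; A_we = 0.3093 × 4.5 = 1.392 in².
Directional factor: 1.0 + 0.5 sin^1.5(90°) = 1.5.
F_nw = 0.6 × 80 × 1.5 = 72 ksi.
φR_n = 0.75 × 72 × 1.392 = 75.16 kip.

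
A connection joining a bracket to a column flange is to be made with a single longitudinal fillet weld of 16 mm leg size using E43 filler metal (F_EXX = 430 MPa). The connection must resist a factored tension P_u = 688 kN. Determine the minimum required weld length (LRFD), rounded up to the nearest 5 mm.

L = 315 mm

Throat t_e = 0.707 × 16 = 11.31 mm.
φr_n = 0.75 × 0.6 × 430 × 11.31 × 10⁻³ = 2.189 kN/mm.
L_req = P_u / φr_n = 688 / 2.189 = 314.3 mm total.
Round up → use L = 315 mm.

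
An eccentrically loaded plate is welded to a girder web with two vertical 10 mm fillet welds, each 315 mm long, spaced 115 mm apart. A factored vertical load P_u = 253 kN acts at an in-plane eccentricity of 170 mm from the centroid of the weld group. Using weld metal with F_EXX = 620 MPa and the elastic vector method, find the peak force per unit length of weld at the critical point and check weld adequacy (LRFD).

f_max ≈ 1190 N/mm; adequate

Total weld length L_w = 630 mm. Treat welds as unit-width lines.
Polar moment about centroid: J = 2[d³/12 + d(b/2)²] = 2[315³/12 + 315×57.5²] = 7292000 mm³.
Direct shear f_v = P/L_w = 253×10³ / 630 = 401.6 N/mm (vertical).
Torsion M = P·e = 253×10³ × 170 = 43010000 N·mm.
Critical point at (x, y) = (57.5, 157.5) from centroid. f_tx = M·y/J = 928.9 N/mm; f_ty = M·x/J = 339.1 N/mm.
Resultant f_max = √[f_tx² + (f_v + f_ty)²] = √[928.9² + (401.6 + 339.1)²] = 1188 N/mm.
Capacity per unit length: φr_n = 0.75 × 0.6 × 620 × (0.707 × 10) = 1973 N/mm.
1188 ≤ 1973 → adequate.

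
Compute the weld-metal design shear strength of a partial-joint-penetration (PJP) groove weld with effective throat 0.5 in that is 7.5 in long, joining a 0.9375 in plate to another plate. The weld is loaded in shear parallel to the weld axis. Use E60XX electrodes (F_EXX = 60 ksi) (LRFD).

φR_n ≈ 101 kip

Effective throat (given) t_e = 0.5 in.
A_we = 0.5 × 7.5 = 3.75 in².
F_nw = 0.6 F_EXX = 36 ksi.
φR_n = 0.75 × 36 × 3.75 = 101.2 kip.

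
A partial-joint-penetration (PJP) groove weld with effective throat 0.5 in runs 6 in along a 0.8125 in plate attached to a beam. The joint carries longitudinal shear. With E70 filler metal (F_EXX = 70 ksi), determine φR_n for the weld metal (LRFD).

φR_n ≈ 94.5 kip

Effective throat (given) t_e = 0.5 in.
A_we = 0.5 × 6 = 3 in².
F_nw = 0.6 F_EXX = 42 ksi.
φR_n = 0.75 × 42 × 3 = 94.5 kip.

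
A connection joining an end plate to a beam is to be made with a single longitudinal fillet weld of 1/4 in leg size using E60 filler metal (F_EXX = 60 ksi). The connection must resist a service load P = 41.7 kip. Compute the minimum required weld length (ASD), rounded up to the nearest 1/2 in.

Throat t_e = 0.707 × 0.25 = 0.1767 in.
r_n/Ω = (0.6 × 60 × 0.1767) / 2.0 = 3.181 kip/in.
L_req = P / (r_n/Ω) = 41.7 / 3.181 = 13.11 in total.
Round up → use L = 13.5 in.

L = 13.5 in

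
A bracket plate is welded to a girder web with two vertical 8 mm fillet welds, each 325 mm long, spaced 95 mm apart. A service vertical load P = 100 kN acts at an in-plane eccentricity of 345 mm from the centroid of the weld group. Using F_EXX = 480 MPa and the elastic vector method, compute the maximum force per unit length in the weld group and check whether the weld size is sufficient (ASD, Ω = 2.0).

f_max ≈ 868 N/mm; NOT adequate

Total weld length L_w = 650 mm. Treat welds as unit-width lines.
Polar moment about centroid: J = 2[d³/12 + d(b/2)²] = 2[325³/12 + 325×47.5²] = 7188000 mm³.
Direct shear f_v = P/L_w = 100×10³ / 650 = 153.8 N/mm (vertical).
Torsion M = P·e = 100×10³ × 345 = 34500000 N·mm.
Critical point at (x, y) = (47.5, 162.5) from centroid. f_tx = M·y/J = 780 N/mm; f_ty = M·x/J = 228 N/mm.
Resultant f_max = √[f_tx² + (f_v + f_ty)²] = √[780² + (153.8 + 228)²] = 868.4 N/mm.
Capacity per unit length: r_n/Ω = (1/2.0) × 0.6 × 480 × (0.707 × 8) = 814.5 N/mm.
868.4 > 814.5 → NOT adequate.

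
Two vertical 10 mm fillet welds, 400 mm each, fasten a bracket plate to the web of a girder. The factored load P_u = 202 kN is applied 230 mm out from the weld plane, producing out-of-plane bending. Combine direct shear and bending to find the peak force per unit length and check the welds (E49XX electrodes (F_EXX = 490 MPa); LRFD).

f_max ≈ 907 N/mm; adequate

L_w = 2 × 400 = 800 mm; section modulus (unit throat) S = 2 × L²/6 = 53330 mm².
Direct shear f_v = P/L_w = 202×10³/800 = 252.5 N/mm.
Moment M = P × e = 202×10³ × 230 = 46460000 N·mm; bending f_b = M/S = 871.1 N/mm.
f_max = √(f_v² + f_b²) = √(252.5² + 871.1²) = 907 N/mm.
φr_n = 0.75 × 0.6 × 490 × (0.707 × 10) = 1559 N/mm → adequate.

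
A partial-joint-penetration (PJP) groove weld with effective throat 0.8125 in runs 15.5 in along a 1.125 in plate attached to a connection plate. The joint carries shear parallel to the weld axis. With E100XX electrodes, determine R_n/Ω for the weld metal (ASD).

E100XX → F_EXX = 100 ksi.
Effective throat (given) t_e = 0.8125 in.
A_we = 0.8125 × 15.5 = 12.59 in².
F_nw = 0.6 F_EXX = 60 ksi.
R_n/Ω = (60 × 12.59) / 2.0 = 377.8 kip.

R_n/Ω ≈ 378 kip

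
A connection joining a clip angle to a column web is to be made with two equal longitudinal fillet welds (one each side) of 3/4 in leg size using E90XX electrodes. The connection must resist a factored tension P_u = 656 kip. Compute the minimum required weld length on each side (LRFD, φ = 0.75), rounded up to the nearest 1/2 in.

E90XX → F_EXX = 90 ksi.
Throat t_e = 0.707 × 0.75 = 0.5302 in.
φr_n = 0.75 × 0.6 × 90 × 0.5302 = 21.48 kip/in.
L_req = P_u / φr_n = 656 / 21.48 = 30.55 in total.
Per side: 30.55 / 2 = 15.27 in.
Round up → use L = 15.5 in on each side.

L = 15.5 in on each side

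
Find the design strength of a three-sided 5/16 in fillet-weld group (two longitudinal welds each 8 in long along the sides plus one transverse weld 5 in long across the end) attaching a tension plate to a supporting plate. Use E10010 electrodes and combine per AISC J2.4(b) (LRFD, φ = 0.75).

φR_n ≈ 210 kip

E100XX → F_EXX = 100 ksi.
t_e = 0.707 × 0.3125 = 0.2209 in.
R_nwl = 0.6 × 100 × 0.2209 × 16 = 212.1 kip (longitudinal, 2 welds).
R_nwt = 0.6 × 100 × 0.2209 × 5 = 66.28 kip (transverse, base value).
(i) R_nwl + R_nwt = 278.4 kip; (ii) 0.85 R_nwl + 1.5 R_nwt = 279.7 kip.
R_n = max = 279.7 kip [governs: (ii)]; φR_n = 209.8 kip.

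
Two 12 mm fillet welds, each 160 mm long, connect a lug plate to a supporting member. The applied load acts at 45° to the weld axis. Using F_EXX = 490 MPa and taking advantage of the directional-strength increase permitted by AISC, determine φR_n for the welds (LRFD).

φR_n ≈ 777 kN

t_e = 0.707 × 12 = 8.484 mm; A_we = 8.484 × 320 = 2715 mm².
Directional factor: 1.0 + 0.5 sin^1.5(45°) = 1.297.
F_nw = 0.6 × 490 × 1.297 = 381.4 MPa.
φR_n = 0.75 × 381.4 × 2715 × 10⁻³ = 776.6 kN.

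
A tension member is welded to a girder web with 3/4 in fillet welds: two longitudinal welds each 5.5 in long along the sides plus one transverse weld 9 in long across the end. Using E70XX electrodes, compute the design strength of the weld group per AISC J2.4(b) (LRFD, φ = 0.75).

φR_n ≈ 382 kip

E70XX → F_EXX = 70 ksi.
t_e = 0.707 × 0.75 = 0.5302 in.
R_nwl = 0.6 × 70 × 0.5302 × 11 = 245 kip (longitudinal, 2 welds).
R_nwt = 0.6 × 70 × 0.5302 × 9 = 200.4 kip (transverse, base value).
(i) R_nwl + R_nwt = 445.4 kip; (ii) 0.85 R_nwl + 1.5 R_nwt = 508.9 kip.
R_n = max = 508.9 kip [governs: (ii)]; φR_n = 381.7 kip.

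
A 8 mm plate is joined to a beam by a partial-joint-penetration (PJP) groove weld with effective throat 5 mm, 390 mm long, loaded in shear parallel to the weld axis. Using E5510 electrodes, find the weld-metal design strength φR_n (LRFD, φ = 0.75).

E55XX → F_EXX = 550 MPa.
Effective throat (given) t_e = 5 mm.
A_we = 5 × 390 = 1950 mm².
F_nw = 0.6 F_EXX = 330 MPa.
φR_n = 0.75 × 330 × 1950 × 10⁻³ = 482.6 kN.

φR_n ≈ 483 kN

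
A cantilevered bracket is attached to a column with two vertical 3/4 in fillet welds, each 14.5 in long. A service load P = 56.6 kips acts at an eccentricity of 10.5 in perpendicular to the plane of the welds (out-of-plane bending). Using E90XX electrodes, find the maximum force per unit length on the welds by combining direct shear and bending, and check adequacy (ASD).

E90XX → F_EXX = 90 ksi.
L_w = 2 × 14.5 = 29 in; section modulus (unit throat) S = 2 × L²/6 = 70.08 in².
Direct shear f_v = P/L_w = 56.6/29 = 1.952 kip/in.
Moment M = P × e = 56.6 × 10.5 = 594.3 kip·in; bending f_b = M/S = 8.48 kip/in.
f_max = √(f_v² + f_b²) = √(1.952² + 8.48²) = 8.702 kip/in.
r_n/Ω = (1/2.0) × 0.6 × 90 × (0.707 × 0.75) = 14.32 kip/in → adequate.

f_max ≈ 8.7 kip/in; adequate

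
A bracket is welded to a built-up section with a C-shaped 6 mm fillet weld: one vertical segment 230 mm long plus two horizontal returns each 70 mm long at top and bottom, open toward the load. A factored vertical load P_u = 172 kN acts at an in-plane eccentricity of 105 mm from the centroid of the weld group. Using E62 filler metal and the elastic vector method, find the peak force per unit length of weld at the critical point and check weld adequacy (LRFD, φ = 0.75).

E62XX → F_EXX = 620 MPa.
Total weld length L_w = 370 mm. Treat welds as unit-width lines.
Centroid: x̄ = 2×70×35 / 370 = 13.24 mm from the vertical weld.
Polar moment about centroid: J = I_x + I_y = [230³/12 + 2×70×115²] + [230×13.24² + 2(70³/12 + 70×21.76²)] = 3029000 mm³.
Direct shear f_v = P/L_w = 172×10³ / 370 = 464.9 N/mm (vertical).
Torsion M = P·e = 172×10³ × 105 = 18060000 N·mm.
Critical point at (x, y) = (56.76, 115) from centroid. f_tx = M·y/J = 685.6 N/mm; f_ty = M·x/J = 338.4 N/mm.
Resultant f_max = √[f_tx² + (f_v + f_ty)²] = √[685.6² + (464.9 + 338.4)²] = 1056 N/mm.
Capacity per unit length: φr_n = 0.75 × 0.6 × 620 × (0.707 × 6) = 1184 N/mm.
1056 ≤ 1184 → adequate.

f_max ≈ 1060 N/mm; adequate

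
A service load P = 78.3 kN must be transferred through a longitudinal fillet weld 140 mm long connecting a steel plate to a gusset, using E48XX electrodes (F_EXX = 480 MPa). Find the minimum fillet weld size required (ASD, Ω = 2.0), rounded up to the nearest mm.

w = 6 mm

Total weld length L = 140 mm.
Required throat t_e = P × Ω / (0.6 F_EXX × L) = 78.3 × 2.0 / (0.6 × 480 × 140 × 10⁻³) = 3.884 mm.
Required leg w = t_e / 0.707 = 5.494 mm → use 6 mm.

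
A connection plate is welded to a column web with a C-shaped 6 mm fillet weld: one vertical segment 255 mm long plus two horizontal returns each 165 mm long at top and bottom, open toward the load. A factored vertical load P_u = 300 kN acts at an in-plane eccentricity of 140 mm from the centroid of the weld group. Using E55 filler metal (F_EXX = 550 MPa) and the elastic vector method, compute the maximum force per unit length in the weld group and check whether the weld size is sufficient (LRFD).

Total weld length L_w = 585 mm. Treat welds as unit-width lines.
Centroid: x̄ = 2×165×82.5 / 585 = 46.54 mm from the vertical weld.
Polar moment about centroid: J = I_x + I_y = [255³/12 + 2×165×127.5²] + [255×46.54² + 2(165³/12 + 165×35.96²)] = 8474000 mm³.
Direct shear f_v = P/L_w = 300×10³ / 585 = 512.8 N/mm (vertical).
Torsion M = P·e = 300×10³ × 140 = 42000000 N·mm.
Critical point at (x, y) = (118.5, 127.5) from centroid. f_tx = M·y/J = 631.9 N/mm; f_ty = M·x/J = 587.1 N/mm.
Resultant f_max = √[f_tx² + (f_v + f_ty)²] = √[631.9² + (512.8 + 587.1)²] = 1269 N/mm.
Capacity per unit length: φr_n = 0.75 × 0.6 × 550 × (0.707 × 6) = 1050 N/mm.
1269 > 1050 → NOT adequate.

f_max ≈ 1270 N/mm; NOT adequate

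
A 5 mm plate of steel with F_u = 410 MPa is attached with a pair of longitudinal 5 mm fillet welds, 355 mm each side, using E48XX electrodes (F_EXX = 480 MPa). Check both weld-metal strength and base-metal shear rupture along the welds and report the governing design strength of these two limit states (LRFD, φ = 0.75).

t_e = 0.707 × 5 = 3.535 mm; L = 710 mm.
Weld metal: φR_n = 0.75 × 0.6 × 480 × 3.535 × 710 × 10⁻³ = 542.1 kN.
Base metal (shear rupture): φR_n = 0.75 × 0.6 × 410 × 5 × 710 × 10⁻³ = 655 kN.
Governing: weld metal.

φR_n ≈ 542 kN (weld metal governs)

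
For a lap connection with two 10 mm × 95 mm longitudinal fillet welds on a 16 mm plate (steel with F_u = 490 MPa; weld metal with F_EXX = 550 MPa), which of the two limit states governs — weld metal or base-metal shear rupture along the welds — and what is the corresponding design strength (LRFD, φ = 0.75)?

t_e = 0.707 × 10 = 7.07 mm; L = 190 mm.
Weld metal: φR_n = 0.75 × 0.6 × 550 × 7.07 × 190 × 10⁻³ = 332.5 kN.
Base metal (shear rupture): φR_n = 0.75 × 0.6 × 490 × 16 × 190 × 10⁻³ = 670.3 kN.
Governing: weld metal.

φR_n ≈ 332 kN (weld metal governs)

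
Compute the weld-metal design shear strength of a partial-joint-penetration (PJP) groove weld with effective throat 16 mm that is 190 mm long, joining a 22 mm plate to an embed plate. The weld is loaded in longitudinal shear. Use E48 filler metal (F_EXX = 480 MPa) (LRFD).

φR_n ≈ 657 kN

Effective throat (given) t_e = 16 mm.
A_we = 16 × 190 = 3040 mm².
F_nw = 0.6 F_EXX = 288 MPa.
φR_n = 0.75 × 288 × 3040 × 10⁻³ = 656.6 kN.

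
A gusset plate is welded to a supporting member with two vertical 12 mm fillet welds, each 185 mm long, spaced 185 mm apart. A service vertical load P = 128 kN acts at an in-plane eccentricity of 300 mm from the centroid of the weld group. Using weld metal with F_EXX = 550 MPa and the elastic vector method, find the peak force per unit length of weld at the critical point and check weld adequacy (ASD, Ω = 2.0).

f_max ≈ 1460 N/mm; NOT adequate

Total weld length L_w = 370 mm. Treat welds as unit-width lines.
Polar moment about centroid: J = 2[d³/12 + d(b/2)²] = 2[185³/12 + 185×92.5²] = 4221000 mm³.
Direct shear f_v = P/L_w = 128×10³ / 370 = 345.9 N/mm (vertical).
Torsion M = P·e = 128×10³ × 300 = 38400000 N·mm.
Critical point at (x, y) = (92.5, 92.5) from centroid. f_tx = M·y/J = 841.5 N/mm; f_ty = M·x/J = 841.5 N/mm.
Resultant f_max = √[f_tx² + (f_v + f_ty)²] = √[841.5² + (345.9 + 841.5)²] = 1455 N/mm.
Capacity per unit length: r_n/Ω = (1/2.0) × 0.6 × 550 × (0.707 × 12) = 1400 N/mm.
1455 > 1400 → NOT adequate.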